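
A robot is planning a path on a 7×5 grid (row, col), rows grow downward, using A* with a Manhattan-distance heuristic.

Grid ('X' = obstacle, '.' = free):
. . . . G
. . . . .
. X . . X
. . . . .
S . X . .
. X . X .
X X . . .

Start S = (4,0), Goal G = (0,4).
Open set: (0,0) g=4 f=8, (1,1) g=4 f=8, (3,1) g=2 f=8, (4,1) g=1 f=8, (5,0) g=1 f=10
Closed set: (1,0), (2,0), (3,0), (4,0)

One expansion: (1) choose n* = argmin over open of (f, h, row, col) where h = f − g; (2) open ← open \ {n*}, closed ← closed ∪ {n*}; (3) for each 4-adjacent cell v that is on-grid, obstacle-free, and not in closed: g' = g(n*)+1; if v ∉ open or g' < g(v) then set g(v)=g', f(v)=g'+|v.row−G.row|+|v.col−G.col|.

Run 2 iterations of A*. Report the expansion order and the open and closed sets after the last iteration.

order=[(0,0) → (0,1)]; open=[(0,2) g=6 f=8, (1,1) g=4 f=8, (3,1) g=2 f=8, (4,1) g=1 f=8, (5,0) g=1 f=10]; closed=[(0,0), (0,1), (1,0), (2,0), (3,0), (4,0)]

step 1: expand (0,0) (f=8, h=4) → closed; open now [(0,1) g=5 f=8, (1,1) g=4 f=8, (3,1) g=2 f=8, (4,1) g=1 f=8, (5,0) g=1 f=10]
step 2: expand (0,1) (f=8, h=3) → closed; open now [(0,2) g=6 f=8, (1,1) g=4 f=8, (3,1) g=2 f=8, (4,1) g=1 f=8, (5,0) g=1 f=10]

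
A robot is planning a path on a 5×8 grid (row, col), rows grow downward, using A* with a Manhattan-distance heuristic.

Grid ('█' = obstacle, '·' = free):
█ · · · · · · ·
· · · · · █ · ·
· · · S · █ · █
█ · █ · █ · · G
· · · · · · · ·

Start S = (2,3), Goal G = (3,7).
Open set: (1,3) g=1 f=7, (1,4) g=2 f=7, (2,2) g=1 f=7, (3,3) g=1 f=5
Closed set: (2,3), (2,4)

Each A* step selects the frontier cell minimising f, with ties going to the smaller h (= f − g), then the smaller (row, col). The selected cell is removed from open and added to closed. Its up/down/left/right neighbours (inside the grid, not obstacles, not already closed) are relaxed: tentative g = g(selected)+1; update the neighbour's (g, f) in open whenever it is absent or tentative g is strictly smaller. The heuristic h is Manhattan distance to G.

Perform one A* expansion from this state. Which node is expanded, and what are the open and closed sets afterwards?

step 1: expand (3,3) (f=5, h=4) → closed; open now [(1,3) g=1 f=7, (1,4) g=2 f=7, (2,2) g=1 f=7, (4,3) g=2 f=7]

expanded=(3,3); open=[(1,3) g=1 f=7, (1,4) g=2 f=7, (2,2) g=1 f=7, (4,3) g=2 f=7]; closed=[(2,3), (2,4), (3,3)]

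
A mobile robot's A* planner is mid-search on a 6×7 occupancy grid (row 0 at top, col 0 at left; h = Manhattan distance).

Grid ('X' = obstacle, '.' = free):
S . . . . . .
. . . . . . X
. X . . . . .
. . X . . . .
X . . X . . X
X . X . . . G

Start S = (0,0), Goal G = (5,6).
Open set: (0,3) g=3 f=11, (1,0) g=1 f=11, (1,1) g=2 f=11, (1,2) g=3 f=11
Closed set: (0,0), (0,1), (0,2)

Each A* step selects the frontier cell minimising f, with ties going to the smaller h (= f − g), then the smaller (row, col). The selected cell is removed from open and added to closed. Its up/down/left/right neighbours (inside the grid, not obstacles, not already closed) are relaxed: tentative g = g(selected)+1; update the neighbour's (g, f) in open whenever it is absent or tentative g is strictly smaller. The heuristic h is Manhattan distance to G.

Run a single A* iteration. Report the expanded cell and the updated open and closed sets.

expanded=(0,3); open=[(0,4) g=4 f=11, (1,0) g=1 f=11, (1,1) g=2 f=11, (1,2) g=3 f=11, (1,3) g=4 f=11]; closed=[(0,0), (0,1), (0,2), (0,3)]

step 1: expand (0,3) (f=11, h=8) → closed; open now [(0,4) g=4 f=11, (1,0) g=1 f=11, (1,1) g=2 f=11, (1,2) g=3 f=11, (1,3) g=4 f=11]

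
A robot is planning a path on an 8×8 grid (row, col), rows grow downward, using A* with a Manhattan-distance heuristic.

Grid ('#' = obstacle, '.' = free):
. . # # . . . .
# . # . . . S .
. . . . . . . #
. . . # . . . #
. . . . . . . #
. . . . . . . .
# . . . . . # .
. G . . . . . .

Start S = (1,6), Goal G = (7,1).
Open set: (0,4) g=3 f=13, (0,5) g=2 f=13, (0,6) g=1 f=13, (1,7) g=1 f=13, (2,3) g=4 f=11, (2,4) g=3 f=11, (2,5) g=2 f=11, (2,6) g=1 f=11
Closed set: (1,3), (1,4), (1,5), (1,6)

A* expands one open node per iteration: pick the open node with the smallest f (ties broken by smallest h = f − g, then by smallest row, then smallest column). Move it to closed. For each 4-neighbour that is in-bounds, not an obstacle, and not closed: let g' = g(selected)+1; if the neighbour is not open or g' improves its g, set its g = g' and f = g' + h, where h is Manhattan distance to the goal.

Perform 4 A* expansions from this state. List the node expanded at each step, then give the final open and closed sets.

order=[(2,3) → (2,2) → (2,1) → (3,1)]; open=[(0,4) g=3 f=13, (0,5) g=2 f=13, (0,6) g=1 f=13, (1,1) g=7 f=13, (1,7) g=1 f=13, (2,0) g=7 f=13, (2,4) g=3 f=11, (2,5) g=2 f=11, (2,6) g=1 f=11, (3,0) g=8 f=13, (3,2) g=6 f=11, (4,1) g=8 f=11]; closed=[(1,3), (1,4), (1,5), (1,6), (2,1), (2,2), (2,3), (3,1)]

step 1: expand (2,3) (f=11, h=7) → closed; open now [(0,4) g=3 f=13, (0,5) g=2 f=13, (0,6) g=1 f=13, (1,7) g=1 f=13, (2,2) g=5 f=11, (2,4) g=3 f=11, (2,5) g=2 f=11, (2,6) g=1 f=11]
step 2: expand (2,2) (f=11, h=6) → closed; open now [(0,4) g=3 f=13, (0,5) g=2 f=13, (0,6) g=1 f=13, (1,7) g=1 f=13, (2,1) g=6 f=11, (2,4) g=3 f=11, (2,5) g=2 f=11, (2,6) g=1 f=11, (3,2) g=6 f=11]
step 3: expand (2,1) (f=11, h=5) → closed; open now [(0,4) g=3 f=13, (0,5) g=2 f=13, (0,6) g=1 f=13, (1,1) g=7 f=13, (1,7) g=1 f=13, (2,0) g=7 f=13, (2,4) g=3 f=11, (2,5) g=2 f=11, (2,6) g=1 f=11, (3,1) g=7 f=11, (3,2) g=6 f=11]
step 4: expand (3,1) (f=11, h=4) → closed; open now [(0,4) g=3 f=13, (0,5) g=2 f=13, (0,6) g=1 f=13, (1,1) g=7 f=13, (1,7) g=1 f=13, (2,0) g=7 f=13, (2,4) g=3 f=11, (2,5) g=2 f=11, (2,6) g=1 f=11, (3,0) g=8 f=13, (3,2) g=6 f=11, (4,1) g=8 f=11]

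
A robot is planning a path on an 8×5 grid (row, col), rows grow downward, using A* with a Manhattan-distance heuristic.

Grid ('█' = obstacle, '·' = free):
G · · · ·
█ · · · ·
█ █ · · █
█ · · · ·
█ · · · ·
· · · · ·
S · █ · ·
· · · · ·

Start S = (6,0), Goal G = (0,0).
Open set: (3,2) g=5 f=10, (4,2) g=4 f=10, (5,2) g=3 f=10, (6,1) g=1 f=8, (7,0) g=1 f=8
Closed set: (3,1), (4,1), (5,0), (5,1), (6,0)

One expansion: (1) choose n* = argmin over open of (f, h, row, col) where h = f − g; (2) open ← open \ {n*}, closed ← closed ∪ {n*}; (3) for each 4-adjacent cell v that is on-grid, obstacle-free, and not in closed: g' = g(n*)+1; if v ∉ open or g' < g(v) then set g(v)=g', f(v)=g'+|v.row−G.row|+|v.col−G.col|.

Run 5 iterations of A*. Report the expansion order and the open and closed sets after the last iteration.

step 1: expand (6,1) (f=8, h=7) → closed; open now [(3,2) g=5 f=10, (4,2) g=4 f=10, (5,2) g=3 f=10, (7,0) g=1 f=8, (7,1) g=2 f=10]
step 2: expand (7,0) (f=8, h=7) → closed; open now [(3,2) g=5 f=10, (4,2) g=4 f=10, (5,2) g=3 f=10, (7,1) g=2 f=10]
step 3: expand (3,2) (f=10, h=5) → closed; open now [(2,2) g=6 f=10, (3,3) g=6 f=12, (4,2) g=4 f=10, (5,2) g=3 f=10, (7,1) g=2 f=10]
step 4: expand (2,2) (f=10, h=4) → closed; open now [(1,2) g=7 f=10, (2,3) g=7 f=12, (3,3) g=6 f=12, (4,2) g=4 f=10, (5,2) g=3 f=10, (7,1) g=2 f=10]
step 5: expand (1,2) (f=10, h=3) → closed; open now [(0,2) g=8 f=10, (1,1) g=8 f=10, (1,3) g=8 f=12, (2,3) g=7 f=12, (3,3) g=6 f=12, (4,2) g=4 f=10, (5,2) g=3 f=10, (7,1) g=2 f=10]

order=[(6,1) → (7,0) → (3,2) → (2,2) → (1,2)]; open=[(0,2) g=8 f=10, (1,1) g=8 f=10, (1,3) g=8 f=12, (2,3) g=7 f=12, (3,3) g=6 f=12, (4,2) g=4 f=10, (5,2) g=3 f=10, (7,1) g=2 f=10]; closed=[(1,2), (2,2), (3,1), (3,2), (4,1), (5,0), (5,1), (6,0), (6,1), (7,0)]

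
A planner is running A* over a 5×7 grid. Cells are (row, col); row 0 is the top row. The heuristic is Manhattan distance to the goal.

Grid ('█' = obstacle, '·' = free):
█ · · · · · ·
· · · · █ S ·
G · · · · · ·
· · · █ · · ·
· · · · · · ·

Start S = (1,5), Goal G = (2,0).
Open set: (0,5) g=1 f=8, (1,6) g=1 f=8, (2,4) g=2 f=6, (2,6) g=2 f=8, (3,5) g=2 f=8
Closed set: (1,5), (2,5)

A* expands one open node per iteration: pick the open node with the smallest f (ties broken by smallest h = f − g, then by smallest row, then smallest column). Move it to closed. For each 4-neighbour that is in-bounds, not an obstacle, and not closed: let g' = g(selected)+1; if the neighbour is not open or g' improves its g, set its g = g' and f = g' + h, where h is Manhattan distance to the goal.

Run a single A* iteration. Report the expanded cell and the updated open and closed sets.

step 1: expand (2,4) (f=6, h=4) → closed; open now [(0,5) g=1 f=8, (1,6) g=1 f=8, (2,3) g=3 f=6, (2,6) g=2 f=8, (3,4) g=3 f=8, (3,5) g=2 f=8]

expanded=(2,4); open=[(0,5) g=1 f=8, (1,6) g=1 f=8, (2,3) g=3 f=6, (2,6) g=2 f=8, (3,4) g=3 f=8, (3,5) g=2 f=8]; closed=[(1,5), (2,4), (2,5)]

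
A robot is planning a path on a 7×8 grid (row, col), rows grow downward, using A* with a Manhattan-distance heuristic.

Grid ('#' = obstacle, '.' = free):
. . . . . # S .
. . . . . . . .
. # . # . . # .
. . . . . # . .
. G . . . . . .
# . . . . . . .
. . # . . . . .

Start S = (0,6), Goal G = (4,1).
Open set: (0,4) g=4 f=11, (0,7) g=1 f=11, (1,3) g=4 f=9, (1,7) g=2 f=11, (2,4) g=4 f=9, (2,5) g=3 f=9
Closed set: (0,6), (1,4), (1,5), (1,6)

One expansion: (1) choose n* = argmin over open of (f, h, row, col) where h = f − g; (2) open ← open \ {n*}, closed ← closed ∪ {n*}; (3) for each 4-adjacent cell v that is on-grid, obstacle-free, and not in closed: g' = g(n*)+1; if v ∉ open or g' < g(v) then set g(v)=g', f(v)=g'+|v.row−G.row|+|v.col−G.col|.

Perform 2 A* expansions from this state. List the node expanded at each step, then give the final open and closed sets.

step 1: expand (1,3) (f=9, h=5) → closed; open now [(0,3) g=5 f=11, (0,4) g=4 f=11, (0,7) g=1 f=11, (1,2) g=5 f=9, (1,7) g=2 f=11, (2,4) g=4 f=9, (2,5) g=3 f=9]
step 2: expand (1,2) (f=9, h=4) → closed; open now [(0,2) g=6 f=11, (0,3) g=5 f=11, (0,4) g=4 f=11, (0,7) g=1 f=11, (1,1) g=6 f=9, (1,7) g=2 f=11, (2,2) g=6 f=9, (2,4) g=4 f=9, (2,5) g=3 f=9]

order=[(1,3) → (1,2)]; open=[(0,2) g=6 f=11, (0,3) g=5 f=11, (0,4) g=4 f=11, (0,7) g=1 f=11, (1,1) g=6 f=9, (1,7) g=2 f=11, (2,2) g=6 f=9, (2,4) g=4 f=9, (2,5) g=3 f=9]; closed=[(0,6), (1,2), (1,3), (1,4), (1,5), (1,6)]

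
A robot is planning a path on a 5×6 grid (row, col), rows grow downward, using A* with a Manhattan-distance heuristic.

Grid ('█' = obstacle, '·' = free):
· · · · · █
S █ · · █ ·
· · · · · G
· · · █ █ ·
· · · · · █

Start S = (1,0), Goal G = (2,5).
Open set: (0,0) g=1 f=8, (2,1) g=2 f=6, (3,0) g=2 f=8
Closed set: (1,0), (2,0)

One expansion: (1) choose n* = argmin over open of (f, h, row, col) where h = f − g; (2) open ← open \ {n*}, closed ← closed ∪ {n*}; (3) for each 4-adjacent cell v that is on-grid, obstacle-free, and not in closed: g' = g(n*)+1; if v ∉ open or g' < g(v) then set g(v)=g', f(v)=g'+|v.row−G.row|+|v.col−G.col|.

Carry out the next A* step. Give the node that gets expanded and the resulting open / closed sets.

expanded=(2,1); open=[(0,0) g=1 f=8, (2,2) g=3 f=6, (3,0) g=2 f=8, (3,1) g=3 f=8]; closed=[(1,0), (2,0), (2,1)]

step 1: expand (2,1) (f=6, h=4) → closed; open now [(0,0) g=1 f=8, (2,2) g=3 f=6, (3,0) g=2 f=8, (3,1) g=3 f=8]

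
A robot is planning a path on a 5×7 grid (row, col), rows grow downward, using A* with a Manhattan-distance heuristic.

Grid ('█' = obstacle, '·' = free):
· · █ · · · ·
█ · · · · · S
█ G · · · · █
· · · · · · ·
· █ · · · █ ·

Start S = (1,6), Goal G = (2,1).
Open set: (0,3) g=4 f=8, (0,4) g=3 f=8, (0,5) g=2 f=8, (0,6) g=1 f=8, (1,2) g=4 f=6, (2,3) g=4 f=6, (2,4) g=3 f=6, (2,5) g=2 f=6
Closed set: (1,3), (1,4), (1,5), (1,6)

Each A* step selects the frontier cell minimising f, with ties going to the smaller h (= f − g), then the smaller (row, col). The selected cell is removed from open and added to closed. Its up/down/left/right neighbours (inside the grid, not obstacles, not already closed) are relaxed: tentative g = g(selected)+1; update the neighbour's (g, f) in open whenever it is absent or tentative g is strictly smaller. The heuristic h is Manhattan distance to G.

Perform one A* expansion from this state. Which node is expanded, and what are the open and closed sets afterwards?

step 1: expand (1,2) (f=6, h=2) → closed; open now [(0,3) g=4 f=8, (0,4) g=3 f=8, (0,5) g=2 f=8, (0,6) g=1 f=8, (1,1) g=5 f=6, (2,2) g=5 f=6, (2,3) g=4 f=6, (2,4) g=3 f=6, (2,5) g=2 f=6]

expanded=(1,2); open=[(0,3) g=4 f=8, (0,4) g=3 f=8, (0,5) g=2 f=8, (0,6) g=1 f=8, (1,1) g=5 f=6, (2,2) g=5 f=6, (2,3) g=4 f=6, (2,4) g=3 f=6, (2,5) g=2 f=6]; closed=[(1,2), (1,3), (1,4), (1,5), (1,6)]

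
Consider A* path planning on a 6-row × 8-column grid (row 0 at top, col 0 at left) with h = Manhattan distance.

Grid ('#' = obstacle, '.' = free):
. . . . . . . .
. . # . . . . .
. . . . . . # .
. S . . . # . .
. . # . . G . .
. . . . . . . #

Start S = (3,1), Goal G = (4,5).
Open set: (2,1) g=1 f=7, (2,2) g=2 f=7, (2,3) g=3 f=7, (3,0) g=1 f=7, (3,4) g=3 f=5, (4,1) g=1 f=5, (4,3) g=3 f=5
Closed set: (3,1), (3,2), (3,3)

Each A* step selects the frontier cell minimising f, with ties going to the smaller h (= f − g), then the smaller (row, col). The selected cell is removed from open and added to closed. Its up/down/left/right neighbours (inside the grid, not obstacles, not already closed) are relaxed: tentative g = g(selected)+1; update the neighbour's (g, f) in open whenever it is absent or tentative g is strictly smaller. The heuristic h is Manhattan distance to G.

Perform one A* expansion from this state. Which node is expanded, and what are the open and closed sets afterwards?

step 1: expand (3,4) (f=5, h=2) → closed; open now [(2,1) g=1 f=7, (2,2) g=2 f=7, (2,3) g=3 f=7, (2,4) g=4 f=7, (3,0) g=1 f=7, (4,1) g=1 f=5, (4,3) g=3 f=5, (4,4) g=4 f=5]

expanded=(3,4); open=[(2,1) g=1 f=7, (2,2) g=2 f=7, (2,3) g=3 f=7, (2,4) g=4 f=7, (3,0) g=1 f=7, (4,1) g=1 f=5, (4,3) g=3 f=5, (4,4) g=4 f=5]; closed=[(3,1), (3,2), (3,3), (3,4)]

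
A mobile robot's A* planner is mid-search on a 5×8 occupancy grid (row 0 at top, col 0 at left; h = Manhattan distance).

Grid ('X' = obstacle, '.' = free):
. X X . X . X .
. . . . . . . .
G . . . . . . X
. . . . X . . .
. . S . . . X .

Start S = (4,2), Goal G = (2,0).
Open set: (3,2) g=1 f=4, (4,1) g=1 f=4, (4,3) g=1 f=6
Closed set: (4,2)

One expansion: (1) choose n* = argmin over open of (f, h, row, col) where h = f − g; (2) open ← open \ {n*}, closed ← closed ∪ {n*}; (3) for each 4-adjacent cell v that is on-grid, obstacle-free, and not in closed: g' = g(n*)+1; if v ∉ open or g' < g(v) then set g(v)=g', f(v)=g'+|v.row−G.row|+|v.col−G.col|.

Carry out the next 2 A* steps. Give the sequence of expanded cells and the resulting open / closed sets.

order=[(3,2) → (2,2)]; open=[(1,2) g=3 f=6, (2,1) g=3 f=4, (2,3) g=3 f=6, (3,1) g=2 f=4, (3,3) g=2 f=6, (4,1) g=1 f=4, (4,3) g=1 f=6]; closed=[(2,2), (3,2), (4,2)]

step 1: expand (3,2) (f=4, h=3) → closed; open now [(2,2) g=2 f=4, (3,1) g=2 f=4, (3,3) g=2 f=6, (4,1) g=1 f=4, (4,3) g=1 f=6]
step 2: expand (2,2) (f=4, h=2) → closed; open now [(1,2) g=3 f=6, (2,1) g=3 f=4, (2,3) g=3 f=6, (3,1) g=2 f=4, (3,3) g=2 f=6, (4,1) g=1 f=4, (4,3) g=1 f=6]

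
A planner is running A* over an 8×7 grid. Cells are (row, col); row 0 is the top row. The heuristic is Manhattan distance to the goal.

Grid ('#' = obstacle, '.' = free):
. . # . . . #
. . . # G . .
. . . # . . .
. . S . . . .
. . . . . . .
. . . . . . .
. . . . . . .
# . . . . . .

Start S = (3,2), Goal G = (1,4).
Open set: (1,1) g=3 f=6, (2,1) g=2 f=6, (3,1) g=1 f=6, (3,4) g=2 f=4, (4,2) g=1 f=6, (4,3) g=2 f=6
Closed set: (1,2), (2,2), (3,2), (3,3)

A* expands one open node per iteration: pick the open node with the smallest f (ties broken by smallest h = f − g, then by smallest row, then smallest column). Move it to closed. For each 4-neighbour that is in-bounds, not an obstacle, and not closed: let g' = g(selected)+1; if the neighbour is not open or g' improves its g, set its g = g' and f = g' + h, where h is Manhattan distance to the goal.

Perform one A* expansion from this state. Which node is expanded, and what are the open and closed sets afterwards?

step 1: expand (3,4) (f=4, h=2) → closed; open now [(1,1) g=3 f=6, (2,1) g=2 f=6, (2,4) g=3 f=4, (3,1) g=1 f=6, (3,5) g=3 f=6, (4,2) g=1 f=6, (4,3) g=2 f=6, (4,4) g=3 f=6]

expanded=(3,4); open=[(1,1) g=3 f=6, (2,1) g=2 f=6, (2,4) g=3 f=4, (3,1) g=1 f=6, (3,5) g=3 f=6, (4,2) g=1 f=6, (4,3) g=2 f=6, (4,4) g=3 f=6]; closed=[(1,2), (2,2), (3,2), (3,3), (3,4)]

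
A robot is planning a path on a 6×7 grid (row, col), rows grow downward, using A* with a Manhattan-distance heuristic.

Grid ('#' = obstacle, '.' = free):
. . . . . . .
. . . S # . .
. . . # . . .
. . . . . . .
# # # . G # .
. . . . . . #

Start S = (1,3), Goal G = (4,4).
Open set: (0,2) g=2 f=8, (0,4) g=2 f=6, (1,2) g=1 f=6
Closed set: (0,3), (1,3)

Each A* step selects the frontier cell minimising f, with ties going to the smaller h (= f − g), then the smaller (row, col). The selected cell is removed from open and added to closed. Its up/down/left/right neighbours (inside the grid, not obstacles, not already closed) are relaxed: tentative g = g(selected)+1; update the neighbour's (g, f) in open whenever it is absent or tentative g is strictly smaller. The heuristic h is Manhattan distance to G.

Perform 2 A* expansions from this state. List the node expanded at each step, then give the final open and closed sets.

order=[(0,4) → (1,2)]; open=[(0,2) g=2 f=8, (0,5) g=3 f=8, (1,1) g=2 f=8, (2,2) g=2 f=6]; closed=[(0,3), (0,4), (1,2), (1,3)]

step 1: expand (0,4) (f=6, h=4) → closed; open now [(0,2) g=2 f=8, (0,5) g=3 f=8, (1,2) g=1 f=6]
step 2: expand (1,2) (f=6, h=5) → closed; open now [(0,2) g=2 f=8, (0,5) g=3 f=8, (1,1) g=2 f=8, (2,2) g=2 f=6]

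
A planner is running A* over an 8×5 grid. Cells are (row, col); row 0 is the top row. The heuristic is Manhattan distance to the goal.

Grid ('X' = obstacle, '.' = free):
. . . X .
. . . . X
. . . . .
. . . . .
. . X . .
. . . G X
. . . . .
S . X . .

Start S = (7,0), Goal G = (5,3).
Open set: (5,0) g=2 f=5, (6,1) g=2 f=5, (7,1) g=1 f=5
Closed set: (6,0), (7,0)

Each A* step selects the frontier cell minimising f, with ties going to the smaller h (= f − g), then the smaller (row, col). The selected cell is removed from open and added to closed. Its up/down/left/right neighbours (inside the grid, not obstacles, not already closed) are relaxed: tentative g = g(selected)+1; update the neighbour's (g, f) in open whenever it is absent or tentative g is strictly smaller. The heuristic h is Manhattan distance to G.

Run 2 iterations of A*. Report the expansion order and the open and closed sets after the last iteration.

order=[(5,0) → (5,1)]; open=[(4,0) g=3 f=7, (4,1) g=4 f=7, (5,2) g=4 f=5, (6,1) g=2 f=5, (7,1) g=1 f=5]; closed=[(5,0), (5,1), (6,0), (7,0)]

step 1: expand (5,0) (f=5, h=3) → closed; open now [(4,0) g=3 f=7, (5,1) g=3 f=5, (6,1) g=2 f=5, (7,1) g=1 f=5]
step 2: expand (5,1) (f=5, h=2) → closed; open now [(4,0) g=3 f=7, (4,1) g=4 f=7, (5,2) g=4 f=5, (6,1) g=2 f=5, (7,1) g=1 f=5]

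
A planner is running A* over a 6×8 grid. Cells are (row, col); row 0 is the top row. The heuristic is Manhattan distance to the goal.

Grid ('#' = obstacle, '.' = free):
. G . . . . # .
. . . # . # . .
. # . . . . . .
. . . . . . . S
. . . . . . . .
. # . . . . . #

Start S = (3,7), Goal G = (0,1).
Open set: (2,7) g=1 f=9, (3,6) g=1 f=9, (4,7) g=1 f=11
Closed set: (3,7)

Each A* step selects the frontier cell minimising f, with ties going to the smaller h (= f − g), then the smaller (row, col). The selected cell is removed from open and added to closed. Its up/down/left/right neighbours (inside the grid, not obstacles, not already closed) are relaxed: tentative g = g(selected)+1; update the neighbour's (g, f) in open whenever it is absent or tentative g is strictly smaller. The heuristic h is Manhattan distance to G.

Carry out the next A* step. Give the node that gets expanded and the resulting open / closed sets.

step 1: expand (2,7) (f=9, h=8) → closed; open now [(1,7) g=2 f=9, (2,6) g=2 f=9, (3,6) g=1 f=9, (4,7) g=1 f=11]

expanded=(2,7); open=[(1,7) g=2 f=9, (2,6) g=2 f=9, (3,6) g=1 f=9, (4,7) g=1 f=11]; closed=[(2,7), (3,7)]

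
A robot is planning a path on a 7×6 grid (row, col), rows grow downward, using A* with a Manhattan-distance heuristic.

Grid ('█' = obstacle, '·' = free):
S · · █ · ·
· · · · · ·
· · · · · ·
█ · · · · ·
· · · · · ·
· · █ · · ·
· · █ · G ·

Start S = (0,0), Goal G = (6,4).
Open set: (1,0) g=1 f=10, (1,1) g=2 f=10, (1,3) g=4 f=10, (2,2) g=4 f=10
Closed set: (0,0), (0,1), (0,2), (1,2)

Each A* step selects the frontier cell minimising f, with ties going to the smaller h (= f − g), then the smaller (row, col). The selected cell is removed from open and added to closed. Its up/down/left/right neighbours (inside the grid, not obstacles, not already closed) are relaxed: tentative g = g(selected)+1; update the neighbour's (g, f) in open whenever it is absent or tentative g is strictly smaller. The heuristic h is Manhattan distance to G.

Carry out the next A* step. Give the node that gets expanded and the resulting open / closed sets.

expanded=(1,3); open=[(1,0) g=1 f=10, (1,1) g=2 f=10, (1,4) g=5 f=10, (2,2) g=4 f=10, (2,3) g=5 f=10]; closed=[(0,0), (0,1), (0,2), (1,2), (1,3)]

step 1: expand (1,3) (f=10, h=6) → closed; open now [(1,0) g=1 f=10, (1,1) g=2 f=10, (1,4) g=5 f=10, (2,2) g=4 f=10, (2,3) g=5 f=10]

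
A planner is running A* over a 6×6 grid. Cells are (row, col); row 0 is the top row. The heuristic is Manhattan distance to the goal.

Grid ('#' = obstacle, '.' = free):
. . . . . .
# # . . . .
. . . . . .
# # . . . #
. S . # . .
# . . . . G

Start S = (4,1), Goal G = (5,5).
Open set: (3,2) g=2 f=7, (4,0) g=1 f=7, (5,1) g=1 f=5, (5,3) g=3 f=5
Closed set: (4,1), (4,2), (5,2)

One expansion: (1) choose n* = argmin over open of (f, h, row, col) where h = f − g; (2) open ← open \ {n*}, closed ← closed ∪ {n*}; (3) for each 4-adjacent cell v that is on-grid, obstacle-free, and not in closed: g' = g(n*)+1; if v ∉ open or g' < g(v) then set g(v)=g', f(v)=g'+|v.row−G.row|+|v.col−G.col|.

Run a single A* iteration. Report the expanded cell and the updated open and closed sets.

expanded=(5,3); open=[(3,2) g=2 f=7, (4,0) g=1 f=7, (5,1) g=1 f=5, (5,4) g=4 f=5]; closed=[(4,1), (4,2), (5,2), (5,3)]

step 1: expand (5,3) (f=5, h=2) → closed; open now [(3,2) g=2 f=7, (4,0) g=1 f=7, (5,1) g=1 f=5, (5,4) g=4 f=5]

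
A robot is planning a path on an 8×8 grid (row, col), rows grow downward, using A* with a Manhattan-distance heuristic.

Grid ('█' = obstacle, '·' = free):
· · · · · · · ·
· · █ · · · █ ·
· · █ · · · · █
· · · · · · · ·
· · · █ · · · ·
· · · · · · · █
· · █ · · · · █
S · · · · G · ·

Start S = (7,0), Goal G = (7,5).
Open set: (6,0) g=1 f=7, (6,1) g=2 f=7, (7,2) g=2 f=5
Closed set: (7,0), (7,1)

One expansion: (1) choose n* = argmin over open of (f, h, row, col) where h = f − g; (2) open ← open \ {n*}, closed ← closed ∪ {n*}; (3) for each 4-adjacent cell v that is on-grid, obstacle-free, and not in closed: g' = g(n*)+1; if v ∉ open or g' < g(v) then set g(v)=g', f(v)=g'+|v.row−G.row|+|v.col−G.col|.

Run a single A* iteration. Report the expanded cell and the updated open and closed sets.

expanded=(7,2); open=[(6,0) g=1 f=7, (6,1) g=2 f=7, (7,3) g=3 f=5]; closed=[(7,0), (7,1), (7,2)]

step 1: expand (7,2) (f=5, h=3) → closed; open now [(6,0) g=1 f=7, (6,1) g=2 f=7, (7,3) g=3 f=5]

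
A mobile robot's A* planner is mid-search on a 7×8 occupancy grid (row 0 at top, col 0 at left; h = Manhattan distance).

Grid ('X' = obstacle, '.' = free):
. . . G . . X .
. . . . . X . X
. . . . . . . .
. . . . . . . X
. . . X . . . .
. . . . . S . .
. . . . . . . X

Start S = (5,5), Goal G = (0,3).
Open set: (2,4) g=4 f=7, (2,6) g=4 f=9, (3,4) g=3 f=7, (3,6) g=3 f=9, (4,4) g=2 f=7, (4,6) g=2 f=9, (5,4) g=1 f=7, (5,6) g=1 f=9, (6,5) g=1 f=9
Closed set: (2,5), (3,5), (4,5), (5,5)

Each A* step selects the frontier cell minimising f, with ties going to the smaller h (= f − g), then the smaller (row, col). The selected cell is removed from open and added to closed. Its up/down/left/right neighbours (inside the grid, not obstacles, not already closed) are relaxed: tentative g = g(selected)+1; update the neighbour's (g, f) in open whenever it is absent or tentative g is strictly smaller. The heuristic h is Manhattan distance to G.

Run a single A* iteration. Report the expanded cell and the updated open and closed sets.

step 1: expand (2,4) (f=7, h=3) → closed; open now [(1,4) g=5 f=7, (2,3) g=5 f=7, (2,6) g=4 f=9, (3,4) g=3 f=7, (3,6) g=3 f=9, (4,4) g=2 f=7, (4,6) g=2 f=9, (5,4) g=1 f=7, (5,6) g=1 f=9, (6,5) g=1 f=9]

expanded=(2,4); open=[(1,4) g=5 f=7, (2,3) g=5 f=7, (2,6) g=4 f=9, (3,4) g=3 f=7, (3,6) g=3 f=9, (4,4) g=2 f=7, (4,6) g=2 f=9, (5,4) g=1 f=7, (5,6) g=1 f=9, (6,5) g=1 f=9]; closed=[(2,4), (2,5), (3,5), (4,5), (5,5)]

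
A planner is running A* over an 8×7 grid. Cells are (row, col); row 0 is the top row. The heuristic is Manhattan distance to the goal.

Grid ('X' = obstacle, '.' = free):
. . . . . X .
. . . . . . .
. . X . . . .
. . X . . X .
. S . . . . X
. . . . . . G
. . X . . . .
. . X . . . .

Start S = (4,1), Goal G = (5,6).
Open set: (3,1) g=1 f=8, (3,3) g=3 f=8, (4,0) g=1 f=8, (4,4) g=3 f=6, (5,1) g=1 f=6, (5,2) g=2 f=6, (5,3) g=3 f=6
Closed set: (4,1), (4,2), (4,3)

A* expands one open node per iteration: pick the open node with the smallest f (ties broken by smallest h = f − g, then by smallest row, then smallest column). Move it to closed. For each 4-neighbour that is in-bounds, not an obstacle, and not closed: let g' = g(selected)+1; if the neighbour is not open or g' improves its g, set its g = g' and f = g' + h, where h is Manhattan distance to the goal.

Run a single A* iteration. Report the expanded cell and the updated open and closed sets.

step 1: expand (4,4) (f=6, h=3) → closed; open now [(3,1) g=1 f=8, (3,3) g=3 f=8, (3,4) g=4 f=8, (4,0) g=1 f=8, (4,5) g=4 f=6, (5,1) g=1 f=6, (5,2) g=2 f=6, (5,3) g=3 f=6, (5,4) g=4 f=6]

expanded=(4,4); open=[(3,1) g=1 f=8, (3,3) g=3 f=8, (3,4) g=4 f=8, (4,0) g=1 f=8, (4,5) g=4 f=6, (5,1) g=1 f=6, (5,2) g=2 f=6, (5,3) g=3 f=6, (5,4) g=4 f=6]; closed=[(4,1), (4,2), (4,3), (4,4)]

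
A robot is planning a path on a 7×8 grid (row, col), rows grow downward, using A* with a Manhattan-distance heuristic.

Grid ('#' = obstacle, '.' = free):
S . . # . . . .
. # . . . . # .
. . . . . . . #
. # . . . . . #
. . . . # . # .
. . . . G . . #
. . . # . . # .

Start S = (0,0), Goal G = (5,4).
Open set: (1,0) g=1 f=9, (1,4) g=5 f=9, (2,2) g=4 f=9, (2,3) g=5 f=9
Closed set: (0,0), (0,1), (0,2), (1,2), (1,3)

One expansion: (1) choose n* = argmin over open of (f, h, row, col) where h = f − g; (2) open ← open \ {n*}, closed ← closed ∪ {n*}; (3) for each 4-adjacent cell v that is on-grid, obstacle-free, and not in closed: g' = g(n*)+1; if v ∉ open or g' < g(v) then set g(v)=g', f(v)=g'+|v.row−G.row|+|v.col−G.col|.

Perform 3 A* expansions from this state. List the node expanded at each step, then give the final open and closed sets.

order=[(1,4) → (2,4) → (3,4)]; open=[(0,4) g=6 f=11, (1,0) g=1 f=9, (1,5) g=6 f=11, (2,2) g=4 f=9, (2,3) g=5 f=9, (2,5) g=7 f=11, (3,3) g=8 f=11, (3,5) g=8 f=11]; closed=[(0,0), (0,1), (0,2), (1,2), (1,3), (1,4), (2,4), (3,4)]

step 1: expand (1,4) (f=9, h=4) → closed; open now [(0,4) g=6 f=11, (1,0) g=1 f=9, (1,5) g=6 f=11, (2,2) g=4 f=9, (2,3) g=5 f=9, (2,4) g=6 f=9]
step 2: expand (2,4) (f=9, h=3) → closed; open now [(0,4) g=6 f=11, (1,0) g=1 f=9, (1,5) g=6 f=11, (2,2) g=4 f=9, (2,3) g=5 f=9, (2,5) g=7 f=11, (3,4) g=7 f=9]
step 3: expand (3,4) (f=9, h=2) → closed; open now [(0,4) g=6 f=11, (1,0) g=1 f=9, (1,5) g=6 f=11, (2,2) g=4 f=9, (2,3) g=5 f=9, (2,5) g=7 f=11, (3,3) g=8 f=11, (3,5) g=8 f=11]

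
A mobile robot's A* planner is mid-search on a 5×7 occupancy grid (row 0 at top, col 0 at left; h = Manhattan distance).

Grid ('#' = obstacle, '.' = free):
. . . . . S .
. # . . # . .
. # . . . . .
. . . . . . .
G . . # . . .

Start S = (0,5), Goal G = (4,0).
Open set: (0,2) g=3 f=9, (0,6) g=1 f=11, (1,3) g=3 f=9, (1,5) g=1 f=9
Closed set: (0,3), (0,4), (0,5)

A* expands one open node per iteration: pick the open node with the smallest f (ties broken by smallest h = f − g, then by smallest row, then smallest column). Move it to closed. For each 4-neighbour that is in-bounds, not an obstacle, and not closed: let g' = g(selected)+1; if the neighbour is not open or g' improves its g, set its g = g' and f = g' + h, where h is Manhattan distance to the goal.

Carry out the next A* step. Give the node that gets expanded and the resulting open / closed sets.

step 1: expand (0,2) (f=9, h=6) → closed; open now [(0,1) g=4 f=9, (0,6) g=1 f=11, (1,2) g=4 f=9, (1,3) g=3 f=9, (1,5) g=1 f=9]

expanded=(0,2); open=[(0,1) g=4 f=9, (0,6) g=1 f=11, (1,2) g=4 f=9, (1,3) g=3 f=9, (1,5) g=1 f=9]; closed=[(0,2), (0,3), (0,4), (0,5)]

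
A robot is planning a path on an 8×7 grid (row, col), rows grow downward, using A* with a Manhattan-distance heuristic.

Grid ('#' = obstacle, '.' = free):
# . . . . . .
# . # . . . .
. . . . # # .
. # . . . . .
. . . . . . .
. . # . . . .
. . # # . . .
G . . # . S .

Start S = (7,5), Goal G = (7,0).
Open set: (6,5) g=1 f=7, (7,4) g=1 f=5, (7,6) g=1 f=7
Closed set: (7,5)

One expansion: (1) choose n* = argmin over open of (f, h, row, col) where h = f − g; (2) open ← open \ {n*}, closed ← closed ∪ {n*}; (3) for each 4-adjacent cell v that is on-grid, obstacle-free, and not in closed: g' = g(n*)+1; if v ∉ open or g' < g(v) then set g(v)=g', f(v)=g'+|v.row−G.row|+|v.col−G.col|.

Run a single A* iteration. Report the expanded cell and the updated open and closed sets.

step 1: expand (7,4) (f=5, h=4) → closed; open now [(6,4) g=2 f=7, (6,5) g=1 f=7, (7,6) g=1 f=7]

expanded=(7,4); open=[(6,4) g=2 f=7, (6,5) g=1 f=7, (7,6) g=1 f=7]; closed=[(7,4), (7,5)]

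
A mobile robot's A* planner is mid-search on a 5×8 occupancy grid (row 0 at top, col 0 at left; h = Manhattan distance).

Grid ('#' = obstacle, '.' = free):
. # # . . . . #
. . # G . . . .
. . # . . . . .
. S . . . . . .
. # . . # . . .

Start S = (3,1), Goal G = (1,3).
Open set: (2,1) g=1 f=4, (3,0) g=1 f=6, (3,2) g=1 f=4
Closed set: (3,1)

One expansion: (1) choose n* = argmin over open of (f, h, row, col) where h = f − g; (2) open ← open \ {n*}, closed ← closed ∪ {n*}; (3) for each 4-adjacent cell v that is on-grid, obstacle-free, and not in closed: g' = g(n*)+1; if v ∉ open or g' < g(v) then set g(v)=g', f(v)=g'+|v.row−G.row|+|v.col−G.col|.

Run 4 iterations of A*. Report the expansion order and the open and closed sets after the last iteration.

step 1: expand (2,1) (f=4, h=3) → closed; open now [(1,1) g=2 f=4, (2,0) g=2 f=6, (3,0) g=1 f=6, (3,2) g=1 f=4]
step 2: expand (1,1) (f=4, h=2) → closed; open now [(1,0) g=3 f=6, (2,0) g=2 f=6, (3,0) g=1 f=6, (3,2) g=1 f=4]
step 3: expand (3,2) (f=4, h=3) → closed; open now [(1,0) g=3 f=6, (2,0) g=2 f=6, (3,0) g=1 f=6, (3,3) g=2 f=4, (4,2) g=2 f=6]
step 4: expand (3,3) (f=4, h=2) → closed; open now [(1,0) g=3 f=6, (2,0) g=2 f=6, (2,3) g=3 f=4, (3,0) g=1 f=6, (3,4) g=3 f=6, (4,2) g=2 f=6, (4,3) g=3 f=6]

order=[(2,1) → (1,1) → (3,2) → (3,3)]; open=[(1,0) g=3 f=6, (2,0) g=2 f=6, (2,3) g=3 f=4, (3,0) g=1 f=6, (3,4) g=3 f=6, (4,2) g=2 f=6, (4,3) g=3 f=6]; closed=[(1,1), (2,1), (3,1), (3,2), (3,3)]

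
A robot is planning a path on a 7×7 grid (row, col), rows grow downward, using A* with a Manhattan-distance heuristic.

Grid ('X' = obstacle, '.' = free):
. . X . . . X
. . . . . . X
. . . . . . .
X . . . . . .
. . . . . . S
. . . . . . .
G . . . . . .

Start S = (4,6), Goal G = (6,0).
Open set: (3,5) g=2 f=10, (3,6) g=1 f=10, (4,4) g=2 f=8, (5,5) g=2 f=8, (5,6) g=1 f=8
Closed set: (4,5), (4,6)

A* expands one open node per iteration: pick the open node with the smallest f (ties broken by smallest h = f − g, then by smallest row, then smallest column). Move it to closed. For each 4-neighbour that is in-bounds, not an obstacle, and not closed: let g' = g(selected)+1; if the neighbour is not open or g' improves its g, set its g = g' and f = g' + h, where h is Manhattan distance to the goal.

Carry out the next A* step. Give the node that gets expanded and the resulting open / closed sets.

step 1: expand (4,4) (f=8, h=6) → closed; open now [(3,4) g=3 f=10, (3,5) g=2 f=10, (3,6) g=1 f=10, (4,3) g=3 f=8, (5,4) g=3 f=8, (5,5) g=2 f=8, (5,6) g=1 f=8]

expanded=(4,4); open=[(3,4) g=3 f=10, (3,5) g=2 f=10, (3,6) g=1 f=10, (4,3) g=3 f=8, (5,4) g=3 f=8, (5,5) g=2 f=8, (5,6) g=1 f=8]; closed=[(4,4), (4,5), (4,6)]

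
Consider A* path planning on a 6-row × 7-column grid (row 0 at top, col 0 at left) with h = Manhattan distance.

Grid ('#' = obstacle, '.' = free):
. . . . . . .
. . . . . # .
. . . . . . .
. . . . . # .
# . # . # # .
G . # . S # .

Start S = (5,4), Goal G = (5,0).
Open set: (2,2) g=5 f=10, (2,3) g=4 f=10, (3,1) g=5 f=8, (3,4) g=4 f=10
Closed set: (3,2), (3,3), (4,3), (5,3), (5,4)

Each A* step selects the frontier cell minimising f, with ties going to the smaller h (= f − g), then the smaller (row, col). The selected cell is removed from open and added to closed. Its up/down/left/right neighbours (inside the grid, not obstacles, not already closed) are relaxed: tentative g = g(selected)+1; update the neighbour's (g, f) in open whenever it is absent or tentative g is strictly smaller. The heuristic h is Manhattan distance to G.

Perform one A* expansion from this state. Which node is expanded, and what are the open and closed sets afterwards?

expanded=(3,1); open=[(2,1) g=6 f=10, (2,2) g=5 f=10, (2,3) g=4 f=10, (3,0) g=6 f=8, (3,4) g=4 f=10, (4,1) g=6 f=8]; closed=[(3,1), (3,2), (3,3), (4,3), (5,3), (5,4)]

step 1: expand (3,1) (f=8, h=3) → closed; open now [(2,1) g=6 f=10, (2,2) g=5 f=10, (2,3) g=4 f=10, (3,0) g=6 f=8, (3,4) g=4 f=10, (4,1) g=6 f=8]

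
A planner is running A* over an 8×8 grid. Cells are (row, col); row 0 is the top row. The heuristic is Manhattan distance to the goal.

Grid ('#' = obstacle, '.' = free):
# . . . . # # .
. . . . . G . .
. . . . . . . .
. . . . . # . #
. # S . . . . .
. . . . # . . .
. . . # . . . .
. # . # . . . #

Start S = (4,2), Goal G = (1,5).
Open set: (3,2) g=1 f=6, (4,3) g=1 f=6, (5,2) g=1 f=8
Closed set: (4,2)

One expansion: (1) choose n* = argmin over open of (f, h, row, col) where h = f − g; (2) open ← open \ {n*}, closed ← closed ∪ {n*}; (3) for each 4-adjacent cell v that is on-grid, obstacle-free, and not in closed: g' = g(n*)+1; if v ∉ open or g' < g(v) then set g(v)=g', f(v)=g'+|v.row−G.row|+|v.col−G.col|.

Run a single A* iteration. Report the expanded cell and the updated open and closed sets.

step 1: expand (3,2) (f=6, h=5) → closed; open now [(2,2) g=2 f=6, (3,1) g=2 f=8, (3,3) g=2 f=6, (4,3) g=1 f=6, (5,2) g=1 f=8]

expanded=(3,2); open=[(2,2) g=2 f=6, (3,1) g=2 f=8, (3,3) g=2 f=6, (4,3) g=1 f=6, (5,2) g=1 f=8]; closed=[(3,2), (4,2)]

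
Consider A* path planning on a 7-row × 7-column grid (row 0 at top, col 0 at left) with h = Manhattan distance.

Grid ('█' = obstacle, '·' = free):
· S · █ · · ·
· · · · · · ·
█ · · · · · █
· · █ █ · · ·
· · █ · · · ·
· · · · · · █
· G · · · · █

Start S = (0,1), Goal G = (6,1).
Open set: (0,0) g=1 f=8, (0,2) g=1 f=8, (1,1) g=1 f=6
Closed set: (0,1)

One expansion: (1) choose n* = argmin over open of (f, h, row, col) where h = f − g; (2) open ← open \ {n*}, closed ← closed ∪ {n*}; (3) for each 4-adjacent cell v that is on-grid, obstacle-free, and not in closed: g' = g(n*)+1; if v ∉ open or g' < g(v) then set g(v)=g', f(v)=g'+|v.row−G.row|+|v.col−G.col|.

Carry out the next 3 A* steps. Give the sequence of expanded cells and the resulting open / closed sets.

order=[(1,1) → (2,1) → (3,1)]; open=[(0,0) g=1 f=8, (0,2) g=1 f=8, (1,0) g=2 f=8, (1,2) g=2 f=8, (2,2) g=3 f=8, (3,0) g=4 f=8, (4,1) g=4 f=6]; closed=[(0,1), (1,1), (2,1), (3,1)]

step 1: expand (1,1) (f=6, h=5) → closed; open now [(0,0) g=1 f=8, (0,2) g=1 f=8, (1,0) g=2 f=8, (1,2) g=2 f=8, (2,1) g=2 f=6]
step 2: expand (2,1) (f=6, h=4) → closed; open now [(0,0) g=1 f=8, (0,2) g=1 f=8, (1,0) g=2 f=8, (1,2) g=2 f=8, (2,2) g=3 f=8, (3,1) g=3 f=6]
step 3: expand (3,1) (f=6, h=3) → closed; open now [(0,0) g=1 f=8, (0,2) g=1 f=8, (1,0) g=2 f=8, (1,2) g=2 f=8, (2,2) g=3 f=8, (3,0) g=4 f=8, (4,1) g=4 f=6]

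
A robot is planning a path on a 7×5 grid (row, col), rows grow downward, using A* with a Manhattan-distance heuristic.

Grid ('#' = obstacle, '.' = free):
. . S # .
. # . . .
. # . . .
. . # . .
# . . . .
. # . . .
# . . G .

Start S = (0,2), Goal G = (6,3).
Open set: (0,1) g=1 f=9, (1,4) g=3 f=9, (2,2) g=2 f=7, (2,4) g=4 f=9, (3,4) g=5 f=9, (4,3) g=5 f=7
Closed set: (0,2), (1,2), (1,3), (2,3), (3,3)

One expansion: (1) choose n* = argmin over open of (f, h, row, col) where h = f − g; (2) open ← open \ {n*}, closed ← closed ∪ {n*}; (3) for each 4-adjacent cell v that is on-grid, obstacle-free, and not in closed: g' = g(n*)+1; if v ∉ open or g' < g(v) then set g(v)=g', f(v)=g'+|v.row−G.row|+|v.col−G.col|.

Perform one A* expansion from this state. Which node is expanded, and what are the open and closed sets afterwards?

step 1: expand (4,3) (f=7, h=2) → closed; open now [(0,1) g=1 f=9, (1,4) g=3 f=9, (2,2) g=2 f=7, (2,4) g=4 f=9, (3,4) g=5 f=9, (4,2) g=6 f=9, (4,4) g=6 f=9, (5,3) g=6 f=7]

expanded=(4,3); open=[(0,1) g=1 f=9, (1,4) g=3 f=9, (2,2) g=2 f=7, (2,4) g=4 f=9, (3,4) g=5 f=9, (4,2) g=6 f=9, (4,4) g=6 f=9, (5,3) g=6 f=7]; closed=[(0,2), (1,2), (1,3), (2,3), (3,3), (4,3)]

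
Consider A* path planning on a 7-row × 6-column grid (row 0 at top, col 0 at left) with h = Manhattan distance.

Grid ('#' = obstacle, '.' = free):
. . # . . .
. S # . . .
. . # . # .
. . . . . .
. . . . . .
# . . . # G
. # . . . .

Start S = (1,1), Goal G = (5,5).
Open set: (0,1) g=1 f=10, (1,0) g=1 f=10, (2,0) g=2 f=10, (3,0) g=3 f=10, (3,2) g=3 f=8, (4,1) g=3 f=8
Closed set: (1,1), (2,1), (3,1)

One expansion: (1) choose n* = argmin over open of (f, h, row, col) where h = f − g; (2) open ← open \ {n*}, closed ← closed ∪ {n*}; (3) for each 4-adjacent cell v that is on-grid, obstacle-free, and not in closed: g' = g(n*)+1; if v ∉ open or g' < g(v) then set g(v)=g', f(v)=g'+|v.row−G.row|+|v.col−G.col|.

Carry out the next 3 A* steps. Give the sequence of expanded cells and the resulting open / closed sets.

order=[(3,2) → (3,3) → (3,4)]; open=[(0,1) g=1 f=10, (1,0) g=1 f=10, (2,0) g=2 f=10, (2,3) g=5 f=10, (3,0) g=3 f=10, (3,5) g=6 f=8, (4,1) g=3 f=8, (4,2) g=4 f=8, (4,3) g=5 f=8, (4,4) g=6 f=8]; closed=[(1,1), (2,1), (3,1), (3,2), (3,3), (3,4)]

step 1: expand (3,2) (f=8, h=5) → closed; open now [(0,1) g=1 f=10, (1,0) g=1 f=10, (2,0) g=2 f=10, (3,0) g=3 f=10, (3,3) g=4 f=8, (4,1) g=3 f=8, (4,2) g=4 f=8]
step 2: expand (3,3) (f=8, h=4) → closed; open now [(0,1) g=1 f=10, (1,0) g=1 f=10, (2,0) g=2 f=10, (2,3) g=5 f=10, (3,0) g=3 f=10, (3,4) g=5 f=8, (4,1) g=3 f=8, (4,2) g=4 f=8, (4,3) g=5 f=8]
step 3: expand (3,4) (f=8, h=3) → closed; open now [(0,1) g=1 f=10, (1,0) g=1 f=10, (2,0) g=2 f=10, (2,3) g=5 f=10, (3,0) g=3 f=10, (3,5) g=6 f=8, (4,1) g=3 f=8, (4,2) g=4 f=8, (4,3) g=5 f=8, (4,4) g=6 f=8]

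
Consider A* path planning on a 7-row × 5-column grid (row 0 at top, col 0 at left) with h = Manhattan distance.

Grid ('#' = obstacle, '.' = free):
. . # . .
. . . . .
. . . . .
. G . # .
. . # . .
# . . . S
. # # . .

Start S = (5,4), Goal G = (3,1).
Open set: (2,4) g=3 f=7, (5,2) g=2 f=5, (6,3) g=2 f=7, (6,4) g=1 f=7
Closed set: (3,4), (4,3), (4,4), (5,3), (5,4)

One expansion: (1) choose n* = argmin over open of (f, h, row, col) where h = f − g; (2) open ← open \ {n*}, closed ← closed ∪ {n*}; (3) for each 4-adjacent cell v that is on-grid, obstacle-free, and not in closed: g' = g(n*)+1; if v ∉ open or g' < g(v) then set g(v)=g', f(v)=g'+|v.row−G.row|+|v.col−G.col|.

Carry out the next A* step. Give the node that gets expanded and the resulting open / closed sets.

expanded=(5,2); open=[(2,4) g=3 f=7, (5,1) g=3 f=5, (6,3) g=2 f=7, (6,4) g=1 f=7]; closed=[(3,4), (4,3), (4,4), (5,2), (5,3), (5,4)]

step 1: expand (5,2) (f=5, h=3) → closed; open now [(2,4) g=3 f=7, (5,1) g=3 f=5, (6,3) g=2 f=7, (6,4) g=1 f=7]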